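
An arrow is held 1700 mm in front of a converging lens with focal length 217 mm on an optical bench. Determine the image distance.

Thin-lens equation: 1/v = 1/f − 1/u = 1/(217.0) − 1/(1700) = 0.004608 − 0.0005882 = 0.004020, so v = 249 mm.
The image is real, inverted and reduced, on the far side of the lens.

249 mm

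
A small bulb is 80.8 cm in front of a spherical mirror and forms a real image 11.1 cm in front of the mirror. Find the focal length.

Real image ⇒ d_i = +11.1 cm.
1/f = 1/d_o + 1/d_i = 1/(80.8) + 1/(11.1) = 0.1025, so f = 9.76 cm.
Since f is positive, the spherical mirror is concave.

f = 9.76 cm (concave)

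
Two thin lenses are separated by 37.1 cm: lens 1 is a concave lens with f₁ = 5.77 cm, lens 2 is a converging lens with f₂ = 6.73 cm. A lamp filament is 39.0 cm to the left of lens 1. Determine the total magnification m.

m = -0.0245

f₁ = −5.77 cm (diverging).
Lens 1: 1/d_i1 = 1/(-5.77) − 1/(39.0) = -0.1990, so d_i1 = -5.026 cm; m₁ = −d_i1/d_o1 = +0.1289.
d_o2 = 37.1 − (-5.026) = 42.13 cm.
Lens 2: 1/d_i2 = 1/(6.73) − 1/(42.13) = 0.1249, so d_i2 = 8.009 cm; m₂ = −d_i2/d_o2 = -0.1901.
m = m₁·m₂ = (+0.1289)(-0.1901) = -0.0245.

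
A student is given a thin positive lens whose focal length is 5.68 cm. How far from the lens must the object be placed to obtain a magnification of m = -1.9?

m = −d_i/d_o ⇒ d_i = −m·d_o.
1/f = 1/d_o + 1/d_i = 1/d_o − 1/(m·d_o) = (1 − 1/m)/d_o, so d_o = f(1 − 1/m) = (5.680)(1 − 1/(-1.9)) = 8.67 cm.

8.67 cm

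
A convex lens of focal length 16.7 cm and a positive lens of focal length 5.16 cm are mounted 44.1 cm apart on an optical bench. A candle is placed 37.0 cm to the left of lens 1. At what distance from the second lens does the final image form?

Lens 1: 1/d_i1 = 1/f₁ − 1/d_o1 = 1/(16.7) − 1/(37.0) = 0.03285, so d_i1 = 30.44 cm.
The intermediate image is 30.44 cm to the right of lens 1, which is 44.1 − (30.44) = 13.66 cm to the left of lens 2, so d_o2 = +13.66 cm.
Lens 2: 1/d_i2 = 1/f₂ − 1/d_o2 = 1/(5.16) − 1/(13.66) = 0.1206, so d_i2 = 8.29 cm.
The final image is real, 8.29 cm to the right of lens 2 (overall magnification ≈ 0.50).

8.29 cm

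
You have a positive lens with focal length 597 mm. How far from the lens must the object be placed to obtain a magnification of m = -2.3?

857 mm

m = −d_i/d_o ⇒ d_i = −m·d_o.
1/f = 1/d_o + 1/d_i = 1/d_o − 1/(m·d_o) = (1 − 1/m)/d_o, so d_o = f(1 − 1/m) = (597.0)(1 − 1/(-2.3)) = 857 mm.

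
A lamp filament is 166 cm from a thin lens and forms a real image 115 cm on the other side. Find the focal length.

f = 67.9 cm (converging)

Real image ⇒ d_i = +115 cm.
1/f = 1/d_o + 1/d_i = 1/(166) + 1/(115) = 0.01472, so f = 67.9 cm.
Since f is positive, the thin lens is converging.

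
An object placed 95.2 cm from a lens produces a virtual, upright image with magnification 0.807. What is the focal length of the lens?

f = -398 cm (diverging)

m = −d_i/d_o ⇒ d_i = −m·d_o = −(+0.807)·(95.2) = -76.83 cm.
1/f = 1/d_o + 1/d_i = 1/(95.2) + 1/(-76.83) = -0.002512, so f = -398 cm.
Since f is negative, the lens is diverging.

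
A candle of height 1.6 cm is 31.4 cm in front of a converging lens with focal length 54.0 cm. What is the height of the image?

1/d_i = 1/f − 1/d_o = 1/(54.00) − 1/(31.4) = -0.01333, so d_i = -75.03 cm.
m = −d_i/d_o = +2.389.
|h_i| = |m|·h_o = 2.389 × 1.6 = 3.82 cm. The image is virtual, upright and enlarged, on the same side as the object.

3.82 cm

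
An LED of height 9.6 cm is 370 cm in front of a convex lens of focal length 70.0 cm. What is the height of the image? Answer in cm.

1/d_i = 1/f − 1/d_o = 1/(70.00) − 1/(370) = 0.01158, so d_i = 86.33 cm.
m = −d_i/d_o = -0.2333.
|h_i| = |m|·h_o = 0.2333 × 9.6 = 2.24 cm. The image is real, inverted and reduced, on the far side of the lens.

2.24 cm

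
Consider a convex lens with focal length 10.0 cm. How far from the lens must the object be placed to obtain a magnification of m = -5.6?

m = −d_i/d_o ⇒ d_i = −m·d_o.
1/f = 1/d_o + 1/d_i = 1/d_o − 1/(m·d_o) = (1 − 1/m)/d_o, so d_o = f(1 − 1/m) = (10.00)(1 − 1/(-5.6)) = 11.8 cm.

11.8 cm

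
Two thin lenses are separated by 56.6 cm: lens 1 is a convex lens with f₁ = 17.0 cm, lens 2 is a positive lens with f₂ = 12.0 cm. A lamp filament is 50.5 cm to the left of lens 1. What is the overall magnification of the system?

Lens 1: 1/d_i1 = 1/(17.0) − 1/(50.5) = 0.03902, so d_i1 = 25.63 cm; m₁ = −d_i1/d_o1 = -0.5075.
d_o2 = 56.6 − (25.63) = 30.97 cm.
Lens 2: 1/d_i2 = 1/(12.0) − 1/(30.97) = 0.05104, so d_i2 = 19.59 cm; m₂ = −d_i2/d_o2 = -0.6326.
m = m₁·m₂ = (-0.5075)(-0.6326) = +0.321.

m = +0.321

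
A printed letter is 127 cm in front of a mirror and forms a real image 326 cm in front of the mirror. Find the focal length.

Real image ⇒ d_i = +326 cm.
1/f = 1/d_o + 1/d_i = 1/(127) + 1/(326) = 0.01094, so f = 91.4 cm.
Since f is positive, the mirror is concave.

f = 91.4 cm (concave)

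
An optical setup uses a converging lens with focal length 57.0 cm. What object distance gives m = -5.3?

m = −d_i/d_o ⇒ d_i = −m·d_o.
1/f = 1/d_o + 1/d_i = 1/d_o − 1/(m·d_o) = (1 − 1/m)/d_o, so d_o = f(1 − 1/m) = (57.00)(1 − 1/(-5.3)) = 67.8 cm.

67.8 cm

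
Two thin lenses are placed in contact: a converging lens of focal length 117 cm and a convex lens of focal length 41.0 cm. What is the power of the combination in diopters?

P = +3.29 D

P₁ = 1/f₁ = 1/(1.17 m) = +0.8547 D; P₂ = 1/f₂ = 1/(0.410 m) = +2.439 D.
For thin lenses in contact, P = P₁ + P₂ = (+0.8547) + (+2.439) = +3.29 D.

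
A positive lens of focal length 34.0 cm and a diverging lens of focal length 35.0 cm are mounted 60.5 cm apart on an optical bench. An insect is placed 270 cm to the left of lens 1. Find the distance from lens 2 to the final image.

Lens 1: 1/d_i1 = 1/f₁ − 1/d_o1 = 1/(34.0) − 1/(270) = 0.02571, so d_i1 = 38.90 cm.
The intermediate image is 38.90 cm to the right of lens 1, which is 60.5 − (38.90) = 21.60 cm to the left of lens 2, so d_o2 = +21.60 cm.
Lens 2 is diverging, so f₂ = −35.0 cm.
Lens 2: 1/d_i2 = 1/f₂ − 1/d_o2 = 1/(-35.0) − 1/(21.60) = -0.07487, so d_i2 = -13.4 cm.
The final image is virtual, 13.4 cm to the left of lens 2 (overall magnification ≈ -0.089).

13.4 cm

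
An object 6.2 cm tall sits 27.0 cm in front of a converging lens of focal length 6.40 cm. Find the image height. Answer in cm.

1/d_i = 1/f − 1/d_o = 1/(6.400) − 1/(27.0) = 0.1192, so d_i = 8.388 cm.
m = −d_i/d_o = -0.3107.
|h_i| = |m|·h_o = 0.3107 × 6.2 = 1.93 cm. The image is real, inverted and reduced, on the far side of the lens.

1.93 cm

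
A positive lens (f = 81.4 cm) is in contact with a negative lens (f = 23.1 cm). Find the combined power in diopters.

P = -3.10 D

P₁ = 1/f₁ = 1/(0.814 m) = +1.229 D; P₂ = 1/f₂ = 1/(-0.231 m) = -4.329 D.
For thin lenses in contact, P = P₁ + P₂ = (+1.229) + (-4.329) = -3.10 D.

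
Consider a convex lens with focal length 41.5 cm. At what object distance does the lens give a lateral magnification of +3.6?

30.0 cm

m = −d_i/d_o ⇒ d_i = −m·d_o.
1/f = 1/d_o + 1/d_i = 1/d_o − 1/(m·d_o) = (1 − 1/m)/d_o, so d_o = f(1 − 1/m) = (41.50)(1 − 1/(+3.6)) = 30.0 cm.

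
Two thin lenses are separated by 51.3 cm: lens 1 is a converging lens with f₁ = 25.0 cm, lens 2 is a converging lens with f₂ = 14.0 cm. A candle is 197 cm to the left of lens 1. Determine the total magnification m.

Lens 1: 1/d_i1 = 1/(25.0) − 1/(197) = 0.03492, so d_i1 = 28.63 cm; m₁ = −d_i1/d_o1 = -0.1453.
d_o2 = 51.3 − (28.63) = 22.67 cm.
Lens 2: 1/d_i2 = 1/(14.0) − 1/(22.67) = 0.02732, so d_i2 = 36.61 cm; m₂ = −d_i2/d_o2 = -1.615.
m = m₁·m₂ = (-0.1453)(-1.615) = +0.235.

m = +0.235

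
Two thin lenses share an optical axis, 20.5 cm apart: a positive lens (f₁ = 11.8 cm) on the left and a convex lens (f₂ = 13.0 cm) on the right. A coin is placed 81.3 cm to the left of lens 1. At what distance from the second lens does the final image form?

Lens 1: 1/d_i1 = 1/f₁ − 1/d_o1 = 1/(11.8) − 1/(81.3) = 0.07245, so d_i1 = 13.80 cm.
The intermediate image is 13.80 cm to the right of lens 1, which is 20.5 − (13.80) = 6.700 cm to the left of lens 2, so d_o2 = +6.700 cm.
Lens 2: 1/d_i2 = 1/f₂ − 1/d_o2 = 1/(13.0) − 1/(6.700) = -0.07233, so d_i2 = -13.8 cm.
The final image is virtual, 13.8 cm to the left of lens 2 (overall magnification ≈ -0.35).

13.8 cm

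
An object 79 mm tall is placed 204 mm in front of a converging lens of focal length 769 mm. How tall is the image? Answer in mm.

108 mm

1/d_i = 1/f − 1/d_o = 1/(769.0) − 1/(204) = -0.003602, so d_i = -277.7 mm.
m = −d_i/d_o = +1.361.
|h_i| = |m|·h_o = 1.361 × 79 = 108 mm. The image is virtual, upright and enlarged, on the same side as the object.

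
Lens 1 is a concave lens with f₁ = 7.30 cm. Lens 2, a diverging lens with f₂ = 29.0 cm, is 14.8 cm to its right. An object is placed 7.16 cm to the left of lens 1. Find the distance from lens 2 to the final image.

Lens 1 is diverging, so f₁ = −7.30 cm.
Lens 1: 1/d_i1 = 1/f₁ − 1/d_o1 = 1/(-7.30) − 1/(7.16) = -0.2767, so d_i1 = -3.615 cm.
The intermediate image is 3.615 cm to the left of lens 1 (virtual), which is 14.8 − (-3.615) = 18.41 cm to the left of lens 2, so d_o2 = +18.41 cm.
Lens 2 is diverging, so f₂ = −29.0 cm.
Lens 2: 1/d_i2 = 1/f₂ − 1/d_o2 = 1/(-29.0) − 1/(18.41) = -0.08880, so d_i2 = -11.3 cm.
The final image is virtual, 11.3 cm to the left of lens 2 (overall magnification ≈ 0.31).

11.3 cm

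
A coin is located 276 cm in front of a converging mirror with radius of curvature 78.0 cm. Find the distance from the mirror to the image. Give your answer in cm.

f = R/2 = 78.0/2 = 39.00 cm.
Mirror equation: 1/q = 1/f − 1/p = 1/(39.00) − 1/(276) = 0.02564 − 0.003623 = 0.02202, so q = 45.4 cm.
The image is real, inverted and reduced, in front of the mirror.

45.4 cm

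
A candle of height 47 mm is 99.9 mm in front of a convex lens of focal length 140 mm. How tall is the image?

164 mm

1/d_i = 1/f − 1/d_o = 1/(140.0) − 1/(99.9) = -0.002867, so d_i = -348.8 mm.
m = −d_i/d_o = +3.491.
|h_i| = |m|·h_o = 3.491 × 47 = 164 mm. The image is virtual, upright and enlarged, on the same side as the object.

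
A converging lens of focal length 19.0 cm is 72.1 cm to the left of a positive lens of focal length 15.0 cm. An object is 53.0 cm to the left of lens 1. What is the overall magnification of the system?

m = +0.305

Lens 1: 1/d_i1 = 1/(19.0) − 1/(53.0) = 0.03376, so d_i1 = 29.62 cm; m₁ = −d_i1/d_o1 = -0.5589.
d_o2 = 72.1 − (29.62) = 42.48 cm.
Lens 2: 1/d_i2 = 1/(15.0) − 1/(42.48) = 0.04313, so d_i2 = 23.19 cm; m₂ = −d_i2/d_o2 = -0.5459.
m = m₁·m₂ = (-0.5589)(-0.5459) = +0.305.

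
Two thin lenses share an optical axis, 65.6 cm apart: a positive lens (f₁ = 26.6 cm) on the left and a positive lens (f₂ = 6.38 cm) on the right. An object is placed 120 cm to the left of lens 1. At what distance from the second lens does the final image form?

Lens 1: 1/d_i1 = 1/f₁ − 1/d_o1 = 1/(26.6) − 1/(120) = 0.02926, so d_i1 = 34.18 cm.
The intermediate image is 34.18 cm to the right of lens 1, which is 65.6 − (34.18) = 31.42 cm to the left of lens 2, so d_o2 = +31.42 cm.
Lens 2: 1/d_i2 = 1/f₂ − 1/d_o2 = 1/(6.38) − 1/(31.42) = 0.1249, so d_i2 = 8.01 cm.
The final image is real, 8.01 cm to the right of lens 2 (overall magnification ≈ 0.073).

8.01 cm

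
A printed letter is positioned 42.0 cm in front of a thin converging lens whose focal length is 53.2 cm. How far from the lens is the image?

199 cm

Lens equation: 1/v = 1/f − 1/u = 1/(53.20) − 1/(42.0) = 0.01880 − 0.02381 = -0.005013, so v = -199 cm.
The image is virtual, upright and enlarged, on the same side as the object.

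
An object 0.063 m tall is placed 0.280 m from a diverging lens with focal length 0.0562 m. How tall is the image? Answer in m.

For a diverging lens, f = -0.0562 m.
1/d_i = 1/f − 1/d_o = 1/(-0.05620) − 1/(0.280) = -21.37, so d_i = -0.04681 m.
m = −d_i/d_o = +0.1672.
|h_i| = |m|·h_o = 0.1672 × 0.063 = 0.0105 m. The image is virtual, upright and reduced, on the same side as the object.

0.0105 m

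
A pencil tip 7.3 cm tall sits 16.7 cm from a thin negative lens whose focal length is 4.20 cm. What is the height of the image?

For a negative lens, f = -4.20 cm.
1/d_i = 1/f − 1/d_o = 1/(-4.200) − 1/(16.7) = -0.2980, so d_i = -3.356 cm.
m = −d_i/d_o = +0.2010.
|h_i| = |m|·h_o = 0.2010 × 7.3 = 1.47 cm. The image is virtual, upright and reduced, on the same side as the object.

1.47 cm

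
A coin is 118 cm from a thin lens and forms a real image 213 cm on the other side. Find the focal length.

f = 75.9 cm (converging)

Real image ⇒ d_i = +213 cm.
1/f = 1/d_o + 1/d_i = 1/(118) + 1/(213) = 0.01317, so f = 75.9 cm.
Since f is positive, the thin lens is converging.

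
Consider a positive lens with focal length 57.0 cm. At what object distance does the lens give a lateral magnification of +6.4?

m = −d_i/d_o ⇒ d_i = −m·d_o.
1/f = 1/d_o + 1/d_i = 1/d_o − 1/(m·d_o) = (1 − 1/m)/d_o, so d_o = f(1 − 1/m) = (57.00)(1 − 1/(+6.4)) = 48.1 cm.

48.1 cm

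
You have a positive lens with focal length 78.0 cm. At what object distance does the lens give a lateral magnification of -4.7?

m = −d_i/d_o ⇒ d_i = −m·d_o.
1/f = 1/d_o + 1/d_i = 1/d_o − 1/(m·d_o) = (1 − 1/m)/d_o, so d_o = f(1 − 1/m) = (78.00)(1 − 1/(-4.7)) = 94.6 cm.

94.6 cm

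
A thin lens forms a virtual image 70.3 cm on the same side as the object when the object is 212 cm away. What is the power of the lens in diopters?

Virtual image ⇒ d_i = −70.3 cm.
1/f = 1/d_o + 1/d_i = 1/(212) + 1/(-70.3) = -0.009508 cm⁻¹.
f = -105.2 cm = -1.052 m, so P = 1/f = -0.951 D.

P = -0.951 D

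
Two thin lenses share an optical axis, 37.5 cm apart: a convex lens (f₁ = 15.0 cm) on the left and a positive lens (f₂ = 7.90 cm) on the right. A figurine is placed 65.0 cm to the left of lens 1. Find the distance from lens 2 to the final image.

Lens 1: 1/d_i1 = 1/f₁ − 1/d_o1 = 1/(15.0) − 1/(65.0) = 0.05128, so d_i1 = 19.50 cm.
The intermediate image is 19.50 cm to the right of lens 1, which is 37.5 − (19.50) = 18.00 cm to the left of lens 2, so d_o2 = +18.00 cm.
Lens 2: 1/d_i2 = 1/f₂ − 1/d_o2 = 1/(7.90) − 1/(18.00) = 0.07103, so d_i2 = 14.1 cm.
The final image is real, 14.1 cm to the right of lens 2 (overall magnification ≈ 0.23).

14.1 cm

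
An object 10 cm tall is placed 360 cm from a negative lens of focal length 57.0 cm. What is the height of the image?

1.37 cm

For a negative lens, f = -57.0 cm.
1/d_i = 1/f − 1/d_o = 1/(-57.00) − 1/(360) = -0.02032, so d_i = -49.21 cm.
m = −d_i/d_o = +0.1367.
|h_i| = |m|·h_o = 0.1367 × 10 = 1.37 cm. The image is virtual, upright and reduced, on the same side as the object.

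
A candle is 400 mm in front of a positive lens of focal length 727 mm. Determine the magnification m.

m = +2.22

1/d_i = 1/f − 1/d_o = 1/(727.0) − 1/(400) = -0.001124, so d_i = -889.3 mm.
m = −d_i/d_o = −(-889.3)/(400) = +2.22.
The image is virtual, upright and enlarged, on the same side as the object.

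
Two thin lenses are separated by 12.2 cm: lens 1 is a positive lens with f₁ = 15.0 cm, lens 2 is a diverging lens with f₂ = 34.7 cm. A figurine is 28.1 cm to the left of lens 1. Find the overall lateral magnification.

Lens 1: 1/d_i1 = 1/(15.0) − 1/(28.1) = 0.03108, so d_i1 = 32.18 cm; m₁ = −d_i1/d_o1 = -1.145.
d_o2 = 12.2 − (32.18) = -19.98 cm (virtual object).
f₂ = −34.7 cm (diverging).
Lens 2: 1/d_i2 = 1/(-34.7) − 1/(-19.98) = 0.02123, so d_i2 = 47.10 cm; m₂ = −d_i2/d_o2 = +2.357.
m = m₁·m₂ = (-1.145)(+2.357) = -2.70.

m = -2.70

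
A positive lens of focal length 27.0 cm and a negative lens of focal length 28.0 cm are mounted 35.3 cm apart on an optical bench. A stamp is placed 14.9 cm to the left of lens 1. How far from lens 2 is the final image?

19.9 cm

Lens 1: 1/d_i1 = 1/f₁ − 1/d_o1 = 1/(27.0) − 1/(14.9) = -0.03008, so d_i1 = -33.25 cm.
The intermediate image is 33.25 cm to the left of lens 1 (virtual), which is 35.3 − (-33.25) = 68.55 cm to the left of lens 2, so d_o2 = +68.55 cm.
Lens 2 is diverging, so f₂ = −28.0 cm.
Lens 2: 1/d_i2 = 1/f₂ − 1/d_o2 = 1/(-28.0) − 1/(68.55) = -0.05030, so d_i2 = -19.9 cm.
The final image is virtual, 19.9 cm to the left of lens 2 (overall magnification ≈ 0.65).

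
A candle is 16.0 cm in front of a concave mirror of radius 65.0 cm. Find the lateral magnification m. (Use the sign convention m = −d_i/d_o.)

f = R/2 = 65.0/2 = 32.50 cm.
1/d_i = 1/f − 1/d_o = 1/(32.50) − 1/(16.0) = -0.03173, so d_i = -31.52 cm.
m = −d_i/d_o = −(-31.52)/(16.0) = +1.97.
The image is virtual, upright and enlarged, behind the mirror.

m = +1.97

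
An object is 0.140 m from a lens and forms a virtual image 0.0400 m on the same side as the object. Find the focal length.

f = -0.0560 m (diverging)

Virtual image ⇒ d_i = −0.0400 m.
1/f = 1/d_o + 1/d_i = 1/(0.140) + 1/(-0.0400) = -17.86, so f = -0.0560 m.
Since f is negative, the lens is diverging.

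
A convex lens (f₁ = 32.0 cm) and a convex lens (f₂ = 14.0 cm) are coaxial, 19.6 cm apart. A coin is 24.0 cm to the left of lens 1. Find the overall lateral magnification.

Lens 1: 1/d_i1 = 1/(32.0) − 1/(24.0) = -0.01042, so d_i1 = -96.00 cm; m₁ = −d_i1/d_o1 = +4.000.
d_o2 = 19.6 − (-96.00) = 115.6 cm.
Lens 2: 1/d_i2 = 1/(14.0) − 1/(115.6) = 0.06278, so d_i2 = 15.93 cm; m₂ = −d_i2/d_o2 = -0.1378.
m = m₁·m₂ = (+4.000)(-0.1378) = -0.551.

m = -0.551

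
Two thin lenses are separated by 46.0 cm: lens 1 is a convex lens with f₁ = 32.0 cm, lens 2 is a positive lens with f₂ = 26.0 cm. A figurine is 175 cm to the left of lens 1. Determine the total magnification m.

m = -0.304

Lens 1: 1/d_i1 = 1/(32.0) − 1/(175) = 0.02554, so d_i1 = 39.16 cm; m₁ = −d_i1/d_o1 = -0.2238.
d_o2 = 46.0 − (39.16) = 6.840 cm.
Lens 2: 1/d_i2 = 1/(26.0) − 1/(6.840) = -0.1077, so d_i2 = -9.282 cm; m₂ = −d_i2/d_o2 = +1.357.
m = m₁·m₂ = (-0.2238)(+1.357) = -0.304.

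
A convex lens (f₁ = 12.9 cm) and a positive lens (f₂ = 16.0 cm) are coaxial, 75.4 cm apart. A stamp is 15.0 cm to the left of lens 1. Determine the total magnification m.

Lens 1: 1/d_i1 = 1/(12.9) − 1/(15.0) = 0.01085, so d_i1 = 92.14 cm; m₁ = −d_i1/d_o1 = -6.143.
d_o2 = 75.4 − (92.14) = -16.74 cm (virtual object).
Lens 2: 1/d_i2 = 1/(16.0) − 1/(-16.74) = 0.1222, so d_i2 = 8.181 cm; m₂ = −d_i2/d_o2 = +0.4887.
m = m₁·m₂ = (-6.143)(+0.4887) = -3.00.

m = -3.00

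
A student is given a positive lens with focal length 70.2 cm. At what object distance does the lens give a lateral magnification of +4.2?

m = −d_i/d_o ⇒ d_i = −m·d_o.
1/f = 1/d_o + 1/d_i = 1/d_o − 1/(m·d_o) = (1 − 1/m)/d_o, so d_o = f(1 − 1/m) = (70.20)(1 − 1/(+4.2)) = 53.5 cm.

53.5 cm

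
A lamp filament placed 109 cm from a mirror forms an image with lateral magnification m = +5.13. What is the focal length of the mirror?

f = 135 cm (concave)

m = −d_i/d_o ⇒ d_i = −m·d_o = −(+5.13)·(109) = -559.2 cm.
1/f = 1/d_o + 1/d_i = 1/(109) + 1/(-559.2) = 0.007386, so f = 135 cm.
Since f is positive, the mirror is concave.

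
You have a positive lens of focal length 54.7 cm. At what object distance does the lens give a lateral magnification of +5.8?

45.3 cm

m = −d_i/d_o ⇒ d_i = −m·d_o.
1/f = 1/d_o + 1/d_i = 1/d_o − 1/(m·d_o) = (1 − 1/m)/d_o, so d_o = f(1 − 1/m) = (54.70)(1 − 1/(+5.8)) = 45.3 cm.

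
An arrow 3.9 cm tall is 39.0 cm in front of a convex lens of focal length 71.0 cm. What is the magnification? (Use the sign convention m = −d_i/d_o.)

1/d_i = 1/f − 1/d_o = 1/(71.00) − 1/(39.0) = -0.01156, so d_i = -86.53 cm.
m = −d_i/d_o = −(-86.53)/(39.0) = +2.22.
The image is virtual, upright and enlarged, on the same side as the object.

m = +2.22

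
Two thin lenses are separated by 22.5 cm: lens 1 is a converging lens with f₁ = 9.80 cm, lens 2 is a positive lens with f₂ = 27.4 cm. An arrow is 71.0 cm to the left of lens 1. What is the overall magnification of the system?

m = -0.270

Lens 1: 1/d_i1 = 1/(9.80) − 1/(71.0) = 0.08796, so d_i1 = 11.37 cm; m₁ = −d_i1/d_o1 = -0.1601.
d_o2 = 22.5 − (11.37) = 11.13 cm.
Lens 2: 1/d_i2 = 1/(27.4) − 1/(11.13) = -0.05335, so d_i2 = -18.74 cm; m₂ = −d_i2/d_o2 = +1.684.
m = m₁·m₂ = (-0.1601)(+1.684) = -0.270.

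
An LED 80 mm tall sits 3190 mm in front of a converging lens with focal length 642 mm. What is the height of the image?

20.2 mm

1/d_i = 1/f − 1/d_o = 1/(642.0) − 1/(3190) = 0.001244, so d_i = 803.8 mm.
m = −d_i/d_o = -0.2520.
|h_i| = |m|·h_o = 0.2520 × 80 = 20.2 mm. The image is real, inverted and reduced, on the far side of the lens.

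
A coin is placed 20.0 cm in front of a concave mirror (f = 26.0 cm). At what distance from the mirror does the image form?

Mirror equation: 1/d_i = 1/f − 1/d_o = 1/(26.00) − 1/(20.0) = 0.03846 − 0.05000 = -0.01154, so d_i = -86.7 cm.
The image is virtual, upright and enlarged, behind the mirror.

86.7 cm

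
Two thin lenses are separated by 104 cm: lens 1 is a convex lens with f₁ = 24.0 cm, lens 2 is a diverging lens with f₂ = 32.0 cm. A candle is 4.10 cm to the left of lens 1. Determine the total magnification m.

Lens 1: 1/d_i1 = 1/(24.0) − 1/(4.10) = -0.2022, so d_i1 = -4.945 cm; m₁ = −d_i1/d_o1 = +1.206.
d_o2 = 104 − (-4.945) = 108.9 cm.
f₂ = −32.0 cm (diverging).
Lens 2: 1/d_i2 = 1/(-32.0) − 1/(108.9) = -0.04043, so d_i2 = -24.73 cm; m₂ = −d_i2/d_o2 = +0.2271.
m = m₁·m₂ = (+1.206)(+0.2271) = +0.274.

m = +0.274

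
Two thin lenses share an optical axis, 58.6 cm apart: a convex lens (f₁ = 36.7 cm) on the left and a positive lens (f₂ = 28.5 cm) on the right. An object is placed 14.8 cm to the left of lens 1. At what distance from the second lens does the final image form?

Lens 1: 1/d_i1 = 1/f₁ − 1/d_o1 = 1/(36.7) − 1/(14.8) = -0.04032, so d_i1 = -24.80 cm.
The intermediate image is 24.80 cm to the left of lens 1 (virtual), which is 58.6 − (-24.80) = 83.40 cm to the left of lens 2, so d_o2 = +83.40 cm.
Lens 2: 1/d_i2 = 1/f₂ − 1/d_o2 = 1/(28.5) − 1/(83.40) = 0.02310, so d_i2 = 43.3 cm.
The final image is real, 43.3 cm to the right of lens 2 (overall magnification ≈ -0.87).

43.3 cm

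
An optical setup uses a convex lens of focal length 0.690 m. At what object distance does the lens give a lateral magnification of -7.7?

0.780 m

m = −d_i/d_o ⇒ d_i = −m·d_o.
1/f = 1/d_o + 1/d_i = 1/d_o − 1/(m·d_o) = (1 − 1/m)/d_o, so d_o = f(1 − 1/m) = (0.6900)(1 − 1/(-7.7)) = 0.780 m.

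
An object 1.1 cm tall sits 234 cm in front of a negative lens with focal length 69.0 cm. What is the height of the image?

For a negative lens, f = -69.0 cm.
1/d_i = 1/f − 1/d_o = 1/(-69.00) − 1/(234) = -0.01877, so d_i = -53.29 cm.
m = −d_i/d_o = +0.2277.
|h_i| = |m|·h_o = 0.2277 × 1.1 = 0.250 cm. The image is virtual, upright and reduced, on the same side as the object.

0.250 cm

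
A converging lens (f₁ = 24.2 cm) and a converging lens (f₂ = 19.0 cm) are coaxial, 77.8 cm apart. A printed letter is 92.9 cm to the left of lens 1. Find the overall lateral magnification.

Lens 1: 1/d_i1 = 1/(24.2) − 1/(92.9) = 0.03056, so d_i1 = 32.72 cm; m₁ = −d_i1/d_o1 = -0.3522.
d_o2 = 77.8 − (32.72) = 45.08 cm.
Lens 2: 1/d_i2 = 1/(19.0) − 1/(45.08) = 0.03045, so d_i2 = 32.84 cm; m₂ = −d_i2/d_o2 = -0.7285.
m = m₁·m₂ = (-0.3522)(-0.7285) = +0.257.

m = +0.257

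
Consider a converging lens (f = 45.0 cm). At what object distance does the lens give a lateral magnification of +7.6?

m = −d_i/d_o ⇒ d_i = −m·d_o.
1/f = 1/d_o + 1/d_i = 1/d_o − 1/(m·d_o) = (1 − 1/m)/d_o, so d_o = f(1 − 1/m) = (45.00)(1 − 1/(+7.6)) = 39.1 cm.

39.1 cm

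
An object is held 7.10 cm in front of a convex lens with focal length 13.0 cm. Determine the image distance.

Thin-lens equation: 1/q = 1/f − 1/p = 1/(13.00) − 1/(7.10) = 0.07692 − 0.1408 = -0.06392, so q = -15.6 cm.
The image is virtual, upright and enlarged, on the same side as the object.

15.6 cm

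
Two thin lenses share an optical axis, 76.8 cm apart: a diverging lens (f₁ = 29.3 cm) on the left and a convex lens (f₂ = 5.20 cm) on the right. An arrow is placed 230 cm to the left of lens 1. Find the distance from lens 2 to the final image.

5.48 cm

Lens 1 is diverging, so f₁ = −29.3 cm.
Lens 1: 1/d_i1 = 1/f₁ − 1/d_o1 = 1/(-29.3) − 1/(230) = -0.03848, so d_i1 = -25.99 cm.
The intermediate image is 25.99 cm to the left of lens 1 (virtual), which is 76.8 − (-25.99) = 102.8 cm to the left of lens 2, so d_o2 = +102.8 cm.
Lens 2: 1/d_i2 = 1/f₂ − 1/d_o2 = 1/(5.20) − 1/(102.8) = 0.1826, so d_i2 = 5.48 cm.
The final image is real, 5.48 cm to the right of lens 2 (overall magnification ≈ -0.0060).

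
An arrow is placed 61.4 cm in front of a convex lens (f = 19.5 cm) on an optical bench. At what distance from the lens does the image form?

28.6 cm

Lens equation: 1/q = 1/f − 1/p = 1/(19.50) − 1/(61.4) = 0.05128 − 0.01629 = 0.03500, so q = 28.6 cm.
The image is real, inverted and reduced, on the far side of the lens.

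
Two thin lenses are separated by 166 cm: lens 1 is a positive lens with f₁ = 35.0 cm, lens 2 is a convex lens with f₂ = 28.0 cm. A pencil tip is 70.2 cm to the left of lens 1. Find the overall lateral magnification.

m = +0.408

Lens 1: 1/d_i1 = 1/(35.0) − 1/(70.2) = 0.01433, so d_i1 = 69.80 cm; m₁ = −d_i1/d_o1 = -0.9943.
d_o2 = 166 − (69.80) = 96.20 cm.
Lens 2: 1/d_i2 = 1/(28.0) − 1/(96.20) = 0.02532, so d_i2 = 39.50 cm; m₂ = −d_i2/d_o2 = -0.4106.
m = m₁·m₂ = (-0.9943)(-0.4106) = +0.408.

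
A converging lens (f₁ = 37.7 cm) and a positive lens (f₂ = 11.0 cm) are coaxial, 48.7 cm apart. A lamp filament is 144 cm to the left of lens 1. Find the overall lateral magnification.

Lens 1: 1/d_i1 = 1/(37.7) − 1/(144) = 0.01958, so d_i1 = 51.07 cm; m₁ = −d_i1/d_o1 = -0.3547.
d_o2 = 48.7 − (51.07) = -2.370 cm (virtual object).
Lens 2: 1/d_i2 = 1/(11.0) − 1/(-2.370) = 0.5129, so d_i2 = 1.950 cm; m₂ = −d_i2/d_o2 = +0.8227.
m = m₁·m₂ = (-0.3547)(+0.8227) = -0.292.

m = -0.292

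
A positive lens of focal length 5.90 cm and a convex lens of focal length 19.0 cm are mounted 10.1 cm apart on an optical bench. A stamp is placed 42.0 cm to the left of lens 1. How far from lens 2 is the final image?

Lens 1: 1/d_i1 = 1/f₁ − 1/d_o1 = 1/(5.90) − 1/(42.0) = 0.1457, so d_i1 = 6.864 cm.
The intermediate image is 6.864 cm to the right of lens 1, which is 10.1 − (6.864) = 3.236 cm to the left of lens 2, so d_o2 = +3.236 cm.
Lens 2: 1/d_i2 = 1/f₂ − 1/d_o2 = 1/(19.0) − 1/(3.236) = -0.2564, so d_i2 = -3.90 cm.
The final image is virtual, 3.90 cm to the left of lens 2 (overall magnification ≈ -0.20).

3.90 cm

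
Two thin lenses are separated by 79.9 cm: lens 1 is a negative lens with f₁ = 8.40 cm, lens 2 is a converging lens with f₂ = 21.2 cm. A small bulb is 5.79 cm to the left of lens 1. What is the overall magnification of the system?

m = -0.202

f₁ = −8.40 cm (diverging).
Lens 1: 1/d_i1 = 1/(-8.40) − 1/(5.79) = -0.2918, so d_i1 = -3.427 cm; m₁ = −d_i1/d_o1 = +0.5919.
d_o2 = 79.9 − (-3.427) = 83.33 cm.
Lens 2: 1/d_i2 = 1/(21.2) − 1/(83.33) = 0.03517, so d_i2 = 28.43 cm; m₂ = −d_i2/d_o2 = -0.3412.
m = m₁·m₂ = (+0.5919)(-0.3412) = -0.202.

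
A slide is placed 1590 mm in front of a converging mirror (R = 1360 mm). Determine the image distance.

1190 mm

f = R/2 = 1360/2 = 680.0 mm.
Mirror equation: 1/q = 1/f − 1/p = 1/(680.0) − 1/(1590) = 0.001471 − 0.0006289 = 0.0008417, so q = 1190 mm.
The image is real, inverted and reduced, in front of the mirror.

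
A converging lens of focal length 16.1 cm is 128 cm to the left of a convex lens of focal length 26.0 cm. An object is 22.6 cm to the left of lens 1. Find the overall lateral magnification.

m = +1.40

Lens 1: 1/d_i1 = 1/(16.1) − 1/(22.6) = 0.01786, so d_i1 = 55.98 cm; m₁ = −d_i1/d_o1 = -2.477.
d_o2 = 128 − (55.98) = 72.02 cm.
Lens 2: 1/d_i2 = 1/(26.0) − 1/(72.02) = 0.02458, so d_i2 = 40.69 cm; m₂ = −d_i2/d_o2 = -0.5650.
m = m₁·m₂ = (-2.477)(-0.5650) = +1.40.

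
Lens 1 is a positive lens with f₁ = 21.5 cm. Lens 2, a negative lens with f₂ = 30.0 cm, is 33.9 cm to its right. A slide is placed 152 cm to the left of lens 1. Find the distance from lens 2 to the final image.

Lens 1: 1/d_i1 = 1/f₁ − 1/d_o1 = 1/(21.5) − 1/(152) = 0.03993, so d_i1 = 25.04 cm.
The intermediate image is 25.04 cm to the right of lens 1, which is 33.9 − (25.04) = 8.860 cm to the left of lens 2, so d_o2 = +8.860 cm.
Lens 2 is diverging, so f₂ = −30.0 cm.
Lens 2: 1/d_i2 = 1/f₂ − 1/d_o2 = 1/(-30.0) − 1/(8.860) = -0.1462, so d_i2 = -6.84 cm.
The final image is virtual, 6.84 cm to the left of lens 2 (overall magnification ≈ -0.13).

6.84 cm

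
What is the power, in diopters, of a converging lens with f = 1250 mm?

f = 125 cm = 1.25 m.
P = 1/f = 1/(1.25 m) = +0.800 D.

P = +0.800 D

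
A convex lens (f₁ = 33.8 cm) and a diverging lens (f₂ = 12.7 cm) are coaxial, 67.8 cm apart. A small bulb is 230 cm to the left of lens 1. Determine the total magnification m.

Lens 1: 1/d_i1 = 1/(33.8) − 1/(230) = 0.02524, so d_i1 = 39.62 cm; m₁ = −d_i1/d_o1 = -0.1723.
d_o2 = 67.8 − (39.62) = 28.18 cm.
f₂ = −12.7 cm (diverging).
Lens 2: 1/d_i2 = 1/(-12.7) − 1/(28.18) = -0.1142, so d_i2 = -8.755 cm; m₂ = −d_i2/d_o2 = +0.3107.
m = m₁·m₂ = (-0.1723)(+0.3107) = -0.0535.

m = -0.0535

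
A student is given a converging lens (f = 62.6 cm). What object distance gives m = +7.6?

54.4 cm

m = −d_i/d_o ⇒ d_i = −m·d_o.
1/f = 1/d_o + 1/d_i = 1/d_o − 1/(m·d_o) = (1 − 1/m)/d_o, so d_o = f(1 − 1/m) = (62.60)(1 − 1/(+7.6)) = 54.4 cm.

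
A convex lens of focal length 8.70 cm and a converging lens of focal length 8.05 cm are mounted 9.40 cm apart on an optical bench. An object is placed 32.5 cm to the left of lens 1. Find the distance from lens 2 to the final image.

Lens 1: 1/d_i1 = 1/f₁ − 1/d_o1 = 1/(8.70) − 1/(32.5) = 0.08417, so d_i1 = 11.88 cm.
The intermediate image is 11.88 cm to the right of lens 1, which lies 2.480 cm to the right of lens 2 — a virtual object — so d_o2 = −2.480 cm.
Lens 2: 1/d_i2 = 1/f₂ − 1/d_o2 = 1/(8.05) − 1/(-2.480) = 0.5274, so d_i2 = 1.90 cm.
The final image is real, 1.90 cm to the right of lens 2 (overall magnification ≈ -0.28).

1.90 cm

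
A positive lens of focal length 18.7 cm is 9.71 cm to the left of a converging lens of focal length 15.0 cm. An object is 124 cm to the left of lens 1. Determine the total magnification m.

Lens 1: 1/d_i1 = 1/(18.7) − 1/(124) = 0.04541, so d_i1 = 22.02 cm; m₁ = −d_i1/d_o1 = -0.1776.
d_o2 = 9.71 − (22.02) = -12.31 cm (virtual object).
Lens 2: 1/d_i2 = 1/(15.0) − 1/(-12.31) = 0.1479, so d_i2 = 6.761 cm; m₂ = −d_i2/d_o2 = +0.5492.
m = m₁·m₂ = (-0.1776)(+0.5492) = -0.0975.

m = -0.0975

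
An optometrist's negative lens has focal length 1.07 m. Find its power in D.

For a negative lens, f = −1.07 m.
P = 1/f = 1/(-1.07 m) = -0.935 D.

P = -0.935 D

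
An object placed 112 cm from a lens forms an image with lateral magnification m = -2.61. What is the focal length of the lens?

m = −d_i/d_o ⇒ d_i = −m·d_o = −(-2.61)·(112) = 292.3 cm.
1/f = 1/d_o + 1/d_i = 1/(112) + 1/(292.3) = 0.01235, so f = 81.0 cm.
Since f is positive, the lens is converging.

f = 81.0 cm (converging)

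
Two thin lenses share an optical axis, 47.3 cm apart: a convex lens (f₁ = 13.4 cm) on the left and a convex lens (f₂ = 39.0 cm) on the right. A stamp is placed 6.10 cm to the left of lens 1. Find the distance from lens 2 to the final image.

Lens 1: 1/d_i1 = 1/f₁ − 1/d_o1 = 1/(13.4) − 1/(6.10) = -0.08931, so d_i1 = -11.20 cm.
The intermediate image is 11.20 cm to the left of lens 1 (virtual), which is 47.3 − (-11.20) = 58.50 cm to the left of lens 2, so d_o2 = +58.50 cm.
Lens 2: 1/d_i2 = 1/f₂ − 1/d_o2 = 1/(39.0) − 1/(58.50) = 0.008547, so d_i2 = 117 cm.
The final image is real, 117 cm to the right of lens 2 (overall magnification ≈ -3.7).

117 cm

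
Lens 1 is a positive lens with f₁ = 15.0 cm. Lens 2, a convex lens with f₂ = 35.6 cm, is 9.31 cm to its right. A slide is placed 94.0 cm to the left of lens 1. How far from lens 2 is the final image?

6.89 cm

Lens 1: 1/d_i1 = 1/f₁ − 1/d_o1 = 1/(15.0) − 1/(94.0) = 0.05603, so d_i1 = 17.85 cm.
The intermediate image is 17.85 cm to the right of lens 1, which lies 8.540 cm to the right of lens 2 — a virtual object — so d_o2 = −8.540 cm.
Lens 2: 1/d_i2 = 1/f₂ − 1/d_o2 = 1/(35.6) − 1/(-8.540) = 0.1452, so d_i2 = 6.89 cm.
The final image is real, 6.89 cm to the right of lens 2 (overall magnification ≈ -0.15).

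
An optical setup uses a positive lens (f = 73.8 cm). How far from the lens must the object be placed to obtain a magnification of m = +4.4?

m = −d_i/d_o ⇒ d_i = −m·d_o.
1/f = 1/d_o + 1/d_i = 1/d_o − 1/(m·d_o) = (1 − 1/m)/d_o, so d_o = f(1 − 1/m) = (73.80)(1 − 1/(+4.4)) = 57.0 cm.

57.0 cm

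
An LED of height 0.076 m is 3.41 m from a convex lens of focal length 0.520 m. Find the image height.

1/d_i = 1/f − 1/d_o = 1/(0.5200) − 1/(3.41) = 1.630, so d_i = 0.6136 m.
m = −d_i/d_o = -0.1799.
|h_i| = |m|·h_o = 0.1799 × 0.076 = 0.0137 m. The image is real, inverted and reduced, on the far side of the lens.

0.0137 m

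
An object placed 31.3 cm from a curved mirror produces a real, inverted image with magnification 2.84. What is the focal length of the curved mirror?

f = 23.1 cm (concave)

m = −d_i/d_o ⇒ d_i = −m·d_o = −(-2.84)·(31.3) = 88.89 cm.
1/f = 1/d_o + 1/d_i = 1/(31.3) + 1/(88.89) = 0.04320, so f = 23.1 cm.
Since f is positive, the curved mirror is concave.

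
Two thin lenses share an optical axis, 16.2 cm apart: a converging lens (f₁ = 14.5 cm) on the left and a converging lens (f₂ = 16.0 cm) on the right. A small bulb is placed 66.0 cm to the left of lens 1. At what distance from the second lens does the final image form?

2.07 cm

Lens 1: 1/d_i1 = 1/f₁ − 1/d_o1 = 1/(14.5) − 1/(66.0) = 0.05381, so d_i1 = 18.58 cm.
The intermediate image is 18.58 cm to the right of lens 1, which lies 2.380 cm to the right of lens 2 — a virtual object — so d_o2 = −2.380 cm.
Lens 2: 1/d_i2 = 1/f₂ − 1/d_o2 = 1/(16.0) − 1/(-2.380) = 0.4827, so d_i2 = 2.07 cm.
The final image is real, 2.07 cm to the right of lens 2 (overall magnification ≈ -0.25).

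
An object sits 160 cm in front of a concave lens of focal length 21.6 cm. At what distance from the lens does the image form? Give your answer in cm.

For a concave lens, f = -21.6 cm.
Thin-lens equation: 1/d_i = 1/f − 1/d_o = 1/(-21.60) − 1/(160) = -0.04630 − 0.006250 = -0.05255, so d_i = -19.0 cm.
The image is virtual, upright and reduced, on the same side as the object.

19.0 cm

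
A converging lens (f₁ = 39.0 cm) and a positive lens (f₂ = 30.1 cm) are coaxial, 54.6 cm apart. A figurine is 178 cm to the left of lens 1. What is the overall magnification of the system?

Lens 1: 1/d_i1 = 1/(39.0) − 1/(178) = 0.02002, so d_i1 = 49.94 cm; m₁ = −d_i1/d_o1 = -0.2806.
d_o2 = 54.6 − (49.94) = 4.660 cm.
Lens 2: 1/d_i2 = 1/(30.1) − 1/(4.660) = -0.1814, so d_i2 = -5.514 cm; m₂ = −d_i2/d_o2 = +1.183.
m = m₁·m₂ = (-0.2806)(+1.183) = -0.332.

m = -0.332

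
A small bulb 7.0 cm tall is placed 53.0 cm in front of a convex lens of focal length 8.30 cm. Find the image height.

1/d_i = 1/f − 1/d_o = 1/(8.300) − 1/(53.0) = 0.1016, so d_i = 9.841 cm.
m = −d_i/d_o = -0.1857.
|h_i| = |m|·h_o = 0.1857 × 7.0 = 1.30 cm. The image is real, inverted and reduced, on the far side of the lens.

1.30 cm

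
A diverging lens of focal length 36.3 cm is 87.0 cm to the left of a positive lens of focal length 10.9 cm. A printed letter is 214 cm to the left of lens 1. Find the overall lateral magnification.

m = -0.0148

f₁ = −36.3 cm (diverging).
Lens 1: 1/d_i1 = 1/(-36.3) − 1/(214) = -0.03222, so d_i1 = -31.04 cm; m₁ = −d_i1/d_o1 = +0.1450.
d_o2 = 87.0 − (-31.04) = 118.0 cm.
Lens 2: 1/d_i2 = 1/(10.9) − 1/(118.0) = 0.08327, so d_i2 = 12.01 cm; m₂ = −d_i2/d_o2 = -0.1018.
m = m₁·m₂ = (+0.1450)(-0.1018) = -0.0148.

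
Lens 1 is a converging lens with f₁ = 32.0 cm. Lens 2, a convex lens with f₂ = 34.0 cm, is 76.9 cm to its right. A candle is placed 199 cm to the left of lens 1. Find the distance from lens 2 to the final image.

Lens 1: 1/d_i1 = 1/f₁ − 1/d_o1 = 1/(32.0) − 1/(199) = 0.02622, so d_i1 = 38.13 cm.
The intermediate image is 38.13 cm to the right of lens 1, which is 76.9 − (38.13) = 38.77 cm to the left of lens 2, so d_o2 = +38.77 cm.
Lens 2: 1/d_i2 = 1/f₂ − 1/d_o2 = 1/(34.0) − 1/(38.77) = 0.003619, so d_i2 = 276 cm.
The final image is real, 276 cm to the right of lens 2 (overall magnification ≈ 1.4).

276 cm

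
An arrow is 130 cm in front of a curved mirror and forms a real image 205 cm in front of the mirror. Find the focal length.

Real image ⇒ d_i = +205 cm.
1/f = 1/d_o + 1/d_i = 1/(130) + 1/(205) = 0.01257, so f = 79.6 cm.
Since f is positive, the curved mirror is concave.

f = 79.6 cm (concave)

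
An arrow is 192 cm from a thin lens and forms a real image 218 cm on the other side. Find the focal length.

f = 102 cm (converging)

Real image ⇒ d_i = +218 cm.
1/f = 1/d_o + 1/d_i = 1/(192) + 1/(218) = 0.009795, so f = 102 cm.
Since f is positive, the thin lens is converging.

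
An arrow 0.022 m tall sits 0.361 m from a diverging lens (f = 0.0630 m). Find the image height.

For a diverging lens, f = -0.0630 m.
1/d_i = 1/f − 1/d_o = 1/(-0.06300) − 1/(0.361) = -18.64, so d_i = -0.05364 m.
m = −d_i/d_o = +0.1486.
|h_i| = |m|·h_o = 0.1486 × 0.022 = 0.00327 m. The image is virtual, upright and reduced, on the same side as the object.

0.00327 m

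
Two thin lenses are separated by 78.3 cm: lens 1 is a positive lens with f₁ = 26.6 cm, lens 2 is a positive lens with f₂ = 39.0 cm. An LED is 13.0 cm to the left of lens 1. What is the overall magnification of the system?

m = -1.18

Lens 1: 1/d_i1 = 1/(26.6) − 1/(13.0) = -0.03933, so d_i1 = -25.43 cm; m₁ = −d_i1/d_o1 = +1.956.
d_o2 = 78.3 − (-25.43) = 103.7 cm.
Lens 2: 1/d_i2 = 1/(39.0) − 1/(103.7) = 0.01600, so d_i2 = 62.51 cm; m₂ = −d_i2/d_o2 = -0.6028.
m = m₁·m₂ = (+1.956)(-0.6028) = -1.18.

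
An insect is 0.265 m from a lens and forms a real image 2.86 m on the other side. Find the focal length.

f = 0.243 m (converging)

Real image ⇒ d_i = +2.86 m.
1/f = 1/d_o + 1/d_i = 1/(0.265) + 1/(2.86) = 4.123, so f = 0.243 m.
Since f is positive, the lens is converging.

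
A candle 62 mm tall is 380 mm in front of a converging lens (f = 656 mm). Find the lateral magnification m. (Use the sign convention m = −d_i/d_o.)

m = +2.38

1/d_i = 1/f − 1/d_o = 1/(656.0) − 1/(380) = -0.001107, so d_i = -903.2 mm.
m = −d_i/d_o = −(-903.2)/(380) = +2.38.
The image is virtual, upright and enlarged, on the same side as the object.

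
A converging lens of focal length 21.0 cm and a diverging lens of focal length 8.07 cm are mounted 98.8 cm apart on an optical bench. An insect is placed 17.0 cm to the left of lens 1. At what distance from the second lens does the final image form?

Lens 1: 1/d_i1 = 1/f₁ − 1/d_o1 = 1/(21.0) − 1/(17.0) = -0.01120, so d_i1 = -89.25 cm.
The intermediate image is 89.25 cm to the left of lens 1 (virtual), which is 98.8 − (-89.25) = 188.1 cm to the left of lens 2, so d_o2 = +188.1 cm.
Lens 2 is diverging, so f₂ = −8.07 cm.
Lens 2: 1/d_i2 = 1/f₂ − 1/d_o2 = 1/(-8.07) − 1/(188.1) = -0.1292, so d_i2 = -7.74 cm.
The final image is virtual, 7.74 cm to the left of lens 2 (overall magnification ≈ 0.22).

7.74 cm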